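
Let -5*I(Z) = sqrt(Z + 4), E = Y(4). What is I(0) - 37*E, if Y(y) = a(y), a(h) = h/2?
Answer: -372/5 ≈ -74.400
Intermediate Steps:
a(h) = h/2 (a(h) = h*(1/2) = h/2)
Y(y) = y/2
E = 2 (E = (1/2)*4 = 2)
I(Z) = -sqrt(4 + Z)/5 (I(Z) = -sqrt(Z + 4)/5 = -sqrt(4 + Z)/5)
I(0) - 37*E = -sqrt(4 + 0)/5 - 37*2 = -sqrt(4)/5 - 74 = -1/5*2 - 74 = -2/5 - 74 = -372/5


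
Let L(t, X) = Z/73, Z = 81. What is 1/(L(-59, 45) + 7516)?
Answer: 73/548749 ≈ 0.00013303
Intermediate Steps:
L(t, X) = 81/73
1/(L(-59, 45) + 7516) = 1/(81/73 + 7516) = 1/(548749/73) = 73/548749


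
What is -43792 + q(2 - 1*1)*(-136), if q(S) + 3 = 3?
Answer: -43792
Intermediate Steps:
q(S) = 0 (q(S) = -3 + 3 = 0)
-43792 + q(2 - 1*1)*(-136) = -43792 + 0*(-136) = -43792 + 0 = -43792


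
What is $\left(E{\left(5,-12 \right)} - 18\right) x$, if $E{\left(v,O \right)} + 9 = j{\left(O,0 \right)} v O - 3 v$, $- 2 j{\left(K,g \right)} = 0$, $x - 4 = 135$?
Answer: $-5838$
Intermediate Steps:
$x = 139$ ($x = 4 + 135 = 139$)
$j{\left(K,g \right)} = 0$ ($j{\left(K,g \right)} = \left(- \frac{1}{2}\right) 0 = 0$)
$E{\left(v,O \right)} = -9 - 3 v$ ($E{\left(v,O \right)} = -9 + \left(0 v O - 3 v\right) = -9 + \left(0 O - 3 v\right) = -9 + \left(0 - 3 v\right) = -9 - 3 v$)
$\left(E{\left(5,-12 \right)} - 18\right) x = \left(\left(-9 - 15\right) - 18\right) 139 = \left(-24 - 18\right) 139 = \left(-42\right) 139 = -5838$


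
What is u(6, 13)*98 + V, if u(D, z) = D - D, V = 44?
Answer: 44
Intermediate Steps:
u(D, z) = 0
u(6, 13)*98 + V = 0*98 + 44 = 0 + 44 = 44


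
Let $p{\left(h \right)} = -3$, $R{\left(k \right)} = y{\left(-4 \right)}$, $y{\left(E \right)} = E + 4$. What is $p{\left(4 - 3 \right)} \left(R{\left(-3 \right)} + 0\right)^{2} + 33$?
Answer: $33$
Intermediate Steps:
$y{\left(E \right)} = 4 + E$
$R{\left(k \right)} = 0$ ($R{\left(k \right)} = 4 - 4 = 0$)
$p{\left(4 - 3 \right)} \left(R{\left(-3 \right)} + 0\right)^{2} + 33 = - 3 \left(0 + 0\right)^{2} + 33 = - 3 \cdot 0^{2} + 33 = \left(-3\right) 0 + 33 = 0 + 33 = 33$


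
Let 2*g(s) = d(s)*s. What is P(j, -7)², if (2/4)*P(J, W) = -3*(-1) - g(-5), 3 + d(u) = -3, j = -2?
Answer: 576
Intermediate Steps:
d(u) = -6 (d(u) = -3 - 3 = -6)
g(s) = -3*s (g(s) = (-6*s)/2 = -3*s)
P(J, W) = -24 (P(J, W) = 2*(-3*(-1) - (-3)*(-5)) = 2*(3 - 1*15) = 2*(3 - 15) = 2*(-12) = -24)
P(j, -7)² = (-24)² = 576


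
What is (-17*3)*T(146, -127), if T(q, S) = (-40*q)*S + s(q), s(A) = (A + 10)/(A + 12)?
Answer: -2988232698/79 ≈ -3.7826e+7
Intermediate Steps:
s(A) = (10 + A)/(12 + A)
T(q, S) = (10 + q)/(12 + q) - 40*S*q (T(q, S) = (-40*q)*S + (10 + q)/(12 + q) = -40*S*q + (10 + q)/(12 + q) = (10 + q)/(12 + q) - 40*S*q)
(-17*3)*T(146, -127) = (-17*3)*((10 + 146 - 40*(-127)*146*(12 + 146))/(12 + 146)) = -51*(10 + 146 - 40*(-127)*146*158)/158 = -51*(10 + 146 + 117185440)/158 = -51*117185596/158 = -51*58592798/79 = -2988232698/79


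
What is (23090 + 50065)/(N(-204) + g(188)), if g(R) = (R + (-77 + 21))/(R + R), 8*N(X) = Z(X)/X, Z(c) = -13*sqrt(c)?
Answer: 740689107840/3927817 - 33612674160*I*sqrt(51)/3927817 ≈ 1.8858e+5 - 61113.0*I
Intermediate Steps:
N(X) = -13/(8*sqrt(X)) (N(X) = ((-13*sqrt(X))/X)/8 = (-13/sqrt(X))/8 = -13/(8*sqrt(X)))
g(R) = (-56 + R)/(2*R) (g(R) = (R - 56)/((2*R)) = (-56 + R)*(1/(2*R)) = (-56 + R)/(2*R))
(23090 + 50065)/(N(-204) + g(188)) = (23090 + 50065)/(-(-13)*I*sqrt(51)/816 + (1/2)*(-56 + 188)/188) = 73155/(-(-13)*I*sqrt(51)/816 + (1/2)*(1/188)*132) = 73155/(13*I*sqrt(51)/816 + 33/94) = 73155/(33/94 + 13*I*sqrt(51)/816)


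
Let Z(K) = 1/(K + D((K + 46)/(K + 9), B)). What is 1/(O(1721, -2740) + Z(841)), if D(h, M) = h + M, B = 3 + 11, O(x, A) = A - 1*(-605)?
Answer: -727637/1553504145 ≈ -0.00046838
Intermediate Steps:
O(x, A) = 605 + A (O(x, A) = A + 605 = 605 + A)
B = 14
D(h, M) = M + h
Z(K) = 1/(14 + K + (46 + K)/(9 + K)) (Z(K) = 1/(K + (14 + (K + 46)/(K + 9))) = 1/(K + (14 + (46 + K)/(9 + K))) = 1/(14 + K + (46 + K)/(9 + K)))
1/(O(1721, -2740) + Z(841)) = 1/((605 - 2740) + (9 + 841)/(172 + 841² + 24*841)) = 1/(-2135 + 850/(172 + 707281 + 20184)) = 1/(-2135 + 850/727637) = 1/(-1553504145/727637) = -727637/1553504145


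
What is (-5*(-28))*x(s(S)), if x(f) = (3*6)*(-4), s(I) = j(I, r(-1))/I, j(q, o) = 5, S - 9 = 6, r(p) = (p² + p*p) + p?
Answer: -10080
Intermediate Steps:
r(p) = p + 2*p² (r(p) = (p² + p²) + p = 2*p² + p = p + 2*p²)
S = 15 (S = 9 + 6 = 15)
s(I) = 5/I
x(f) = -72 (x(f) = 18*(-4) = -72)
(-5*(-28))*x(s(S)) = -5*(-28)*(-72) = 140*(-72) = -10080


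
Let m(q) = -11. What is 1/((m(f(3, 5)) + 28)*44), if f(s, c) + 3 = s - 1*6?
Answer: 1/748 ≈ 0.0013369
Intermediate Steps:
f(s, c) = -9 + s (f(s, c) = -3 + (s - 1*6) = -3 + (s - 6) = -3 + (-6 + s) = -9 + s)
1/((m(f(3, 5)) + 28)*44) = 1/((-11 + 28)*44) = 1/(17*44) = 1/748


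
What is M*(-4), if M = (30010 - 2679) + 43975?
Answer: -285224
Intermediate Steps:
M = 71306 (M = 27331 + 43975 = 71306)
M*(-4) = 71306*(-4) = -285224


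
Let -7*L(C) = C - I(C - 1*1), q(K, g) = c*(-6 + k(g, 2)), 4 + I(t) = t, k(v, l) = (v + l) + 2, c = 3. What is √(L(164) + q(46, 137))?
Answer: √19810/7 ≈ 20.107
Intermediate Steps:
k(v, l) = 2 + l + v (k(v, l) = (l + v) + 2 = 2 + l + v)
I(t) = -4 + t
q(K, g) = -6 + 3*g (q(K, g) = 3*(-6 + (2 + 2 + g)) = 3*(-6 + (4 + g)) = 3*(-2 + g) = -6 + 3*g)
L(C) = -5/7 (L(C) = -(C - (-4 + (C - 1*1)))/7 = -(C - (-4 + (C - 1)))/7 = -(C - (-4 + (-1 + C)))/7 = -(C - (-5 + C))/7 = -(C + (5 - C))/7 = -⅐*5 = -5/7)
√(L(164) + q(46, 137)) = √(-5/7 + (-6 + 3*137)) = √(-5/7 + (-6 + 411)) = √(-5/7 + 405) = √(2830/7) = √19810/7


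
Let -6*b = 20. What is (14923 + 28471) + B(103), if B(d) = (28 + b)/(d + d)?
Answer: 13408783/309 ≈ 43394.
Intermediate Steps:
b = -10/3 (b = -1/6*20 = -10/3 ≈ -3.3333)
B(d) = 37/(3*d) (B(d) = (28 - 10/3)/(d + d) = 74/(3*((2*d))) = 74*(1/(2*d))/3 = 37/(3*d))
(14923 + 28471) + B(103) = (14923 + 28471) + (37/3)/103 = 43394 + (37/3)*(1/103) = 43394 + 37/309 = 13408783/309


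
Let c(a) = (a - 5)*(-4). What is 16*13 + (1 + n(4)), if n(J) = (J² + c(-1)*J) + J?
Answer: 325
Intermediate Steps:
c(a) = 20 - 4*a (c(a) = (-5 + a)*(-4) = 20 - 4*a)
n(J) = J² + 25*J (n(J) = (J² + (20 - 4*(-1))*J) + J = (J² + (20 + 4)*J) + J = (J² + 24*J) + J = J² + 25*J)
16*13 + (1 + n(4)) = 16*13 + (1 + 4*(25 + 4)) = 208 + (1 + 4*29) = 208 + (1 + 116) = 208 + 117 = 325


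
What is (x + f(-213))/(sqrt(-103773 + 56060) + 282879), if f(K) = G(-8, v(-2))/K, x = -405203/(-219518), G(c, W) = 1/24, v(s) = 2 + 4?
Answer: 32549601284979/4988731753941973648 - 1035589109*I*sqrt(47713)/44898585785477762832 ≈ 6.5246e-6 - 5.0382e-9*I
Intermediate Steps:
v(s) = 6
G(c, W) = 1/24
x = 405203/219518 (x = -405203*(-1/219518) = 405203/219518 ≈ 1.8459)
f(K) = 1/(24*K)
(x + f(-213))/(sqrt(-103773 + 56060) + 282879) = (405203/219518 + (1/24)/(-213))/(sqrt(-103773 + 56060) + 282879) = (405203/219518 + (1/24)*(-1/213))/(sqrt(-47713) + 282879) = (405203/219518 - 1/5112)/(I*sqrt(47713) + 282879) = 1035589109/(561088008*(282879 + I*sqrt(47713)))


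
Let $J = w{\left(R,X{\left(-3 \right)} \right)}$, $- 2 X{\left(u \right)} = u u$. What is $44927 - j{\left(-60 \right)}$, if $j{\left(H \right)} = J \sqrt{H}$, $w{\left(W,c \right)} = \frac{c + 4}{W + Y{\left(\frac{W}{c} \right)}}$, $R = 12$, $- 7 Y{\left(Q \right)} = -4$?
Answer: $44927 + \frac{7 i \sqrt{15}}{88} \approx 44927.0 + 0.30808 i$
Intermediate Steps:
$Y{\left(Q \right)} = \frac{4}{7}$ ($Y{\left(Q \right)} = \left(- \frac{1}{7}\right) \left(-4\right) = \frac{4}{7}$)
$X{\left(u \right)} = - \frac{u^{2}}{2}$ ($X{\left(u \right)} = - \frac{u u}{2} = - \frac{u^{2}}{2}$)
$w{\left(W,c \right)} = \frac{4 + c}{\frac{4}{7} + W}$ ($w{\left(W,c \right)} = \frac{c + 4}{W + \frac{4}{7}} = \frac{4 + c}{\frac{4}{7} + W}$)
$J = - \frac{7}{176}$ ($J = \frac{7 \left(4 - \frac{\left(-3\right)^{2}}{2}\right)}{4 + 7 \cdot 12} = \frac{7 \left(4 - \frac{9}{2}\right)}{4 + 84} = \frac{7 \left(4 - \frac{9}{2}\right)}{88} = 7 \cdot \frac{1}{88} \left(- \frac{1}{2}\right) = - \frac{7}{176} \approx -0.039773$)
$j{\left(H \right)} = - \frac{7 \sqrt{H}}{176}$
$44927 - j{\left(-60 \right)} = 44927 - - \frac{7 \sqrt{-60}}{176} = 44927 - - \frac{7 \cdot 2 i \sqrt{15}}{176} = 44927 - - \frac{7 i \sqrt{15}}{88} = 44927 + \frac{7 i \sqrt{15}}{88}$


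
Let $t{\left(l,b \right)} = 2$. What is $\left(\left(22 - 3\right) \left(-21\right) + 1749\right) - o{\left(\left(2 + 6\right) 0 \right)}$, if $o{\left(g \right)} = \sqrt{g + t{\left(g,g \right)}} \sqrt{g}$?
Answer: $1350$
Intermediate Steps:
$o{\left(g \right)} = \sqrt{g} \sqrt{2 + g}$ ($o{\left(g \right)} = \sqrt{g + 2} \sqrt{g} = \sqrt{2 + g} \sqrt{g} = \sqrt{g} \sqrt{2 + g}$)
$\left(\left(22 - 3\right) \left(-21\right) + 1749\right) - o{\left(\left(2 + 6\right) 0 \right)} = \left(\left(22 - 3\right) \left(-21\right) + 1749\right) - \sqrt{\left(2 + 6\right) 0} \sqrt{2 + \left(2 + 6\right) 0} = \left(19 \left(-21\right) + 1749\right) - \sqrt{8 \cdot 0} \sqrt{2 + 8 \cdot 0} = \left(-399 + 1749\right) - \sqrt{0} \sqrt{2 + 0} = 1350 - 0 \sqrt{2} = 1350 - 0 = 1350 + 0 = 1350$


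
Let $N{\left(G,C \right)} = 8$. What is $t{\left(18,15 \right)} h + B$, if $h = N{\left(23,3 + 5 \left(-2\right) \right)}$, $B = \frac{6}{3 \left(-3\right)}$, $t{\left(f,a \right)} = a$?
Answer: $\frac{358}{3} \approx 119.33$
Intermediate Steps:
$B = - \frac{2}{3}$ ($B = \frac{6}{-9} = 6 \left(- \frac{1}{9}\right) = - \frac{2}{3} \approx -0.66667$)
$h = 8$
$t{\left(18,15 \right)} h + B = 15 \cdot 8 - \frac{2}{3} = 120 - \frac{2}{3} = \frac{358}{3}$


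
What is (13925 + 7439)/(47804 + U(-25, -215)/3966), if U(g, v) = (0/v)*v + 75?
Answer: 28243208/63196913 ≈ 0.44691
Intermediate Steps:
U(g, v) = 75 (U(g, v) = 0*v + 75 = 0 + 75 = 75)
(13925 + 7439)/(47804 + U(-25, -215)/3966) = (13925 + 7439)/(47804 + 75/3966) = 21364/(47804 + 75*(1/3966)) = 21364/(47804 + 25/1322) = 21364/(63196913/1322) = 21364*(1322/63196913) = 28243208/63196913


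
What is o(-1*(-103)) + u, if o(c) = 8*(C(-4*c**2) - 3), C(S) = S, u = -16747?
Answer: -356259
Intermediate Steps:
o(c) = -24 - 32*c**2 (o(c) = 8*(-4*c**2 - 3) = 8*(-3 - 4*c**2) = -24 - 32*c**2)
o(-1*(-103)) + u = (-24 - 32*(-1*(-103))**2) - 16747 = (-24 - 32*103**2) - 16747 = (-24 - 32*10609) - 16747 = (-24 - 339488) - 16747 = -339512 - 16747 = -356259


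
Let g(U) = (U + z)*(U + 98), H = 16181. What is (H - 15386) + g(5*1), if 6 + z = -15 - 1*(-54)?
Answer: 4709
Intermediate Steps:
z = 33 (z = -6 + (-15 - 1*(-54)) = -6 + (-15 + 54) = -6 + 39 = 33)
g(U) = (33 + U)*(98 + U) (g(U) = (U + 33)*(U + 98) = (33 + U)*(98 + U))
(H - 15386) + g(5*1) = (16181 - 15386) + (3234 + (5*1)² + 131*(5*1)) = 795 + (3234 + 5² + 131*5) = 795 + (3234 + 25 + 655) = 795 + 3914 = 4709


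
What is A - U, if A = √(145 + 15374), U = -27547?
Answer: 27547 + √15519 ≈ 27672.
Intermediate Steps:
A = √15519 ≈ 124.58
A - U = √15519 - 1*(-27547) = √15519 + 27547 = 27547 + √15519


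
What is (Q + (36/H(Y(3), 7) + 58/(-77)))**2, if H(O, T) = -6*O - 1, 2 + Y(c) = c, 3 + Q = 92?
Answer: 40947201/5929 ≈ 6906.3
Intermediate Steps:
Q = 89 (Q = -3 + 92 = 89)
Y(c) = -2 + c
H(O, T) = -1 - 6*O
(Q + (36/H(Y(3), 7) + 58/(-77)))**2 = (89 + (36/(-1 - 6*(-2 + 3)) + 58/(-77)))**2 = (89 + (36/(-1 - 6*1) + 58*(-1/77)))**2 = (89 + (36/(-1 - 6) - 58/77))**2 = (89 + (36/(-7) - 58/77))**2 = (89 + (36*(-1/7) - 58/77))**2 = (89 + (-36/7 - 58/77))**2 = (89 - 454/77)**2 = (6399/77)**2 = 40947201/5929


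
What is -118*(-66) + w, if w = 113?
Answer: 7901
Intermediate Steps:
-118*(-66) + w = -118*(-66) + 113 = 7788 + 113 = 7901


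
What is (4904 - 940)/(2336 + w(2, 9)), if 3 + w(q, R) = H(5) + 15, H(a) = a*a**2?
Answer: 3964/2473 ≈ 1.6029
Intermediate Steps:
H(a) = a**3
w(q, R) = 137 (w(q, R) = -3 + (5**3 + 15) = -3 + (125 + 15) = -3 + 140 = 137)
(4904 - 940)/(2336 + w(2, 9)) = (4904 - 940)/(2336 + 137) = 3964/2473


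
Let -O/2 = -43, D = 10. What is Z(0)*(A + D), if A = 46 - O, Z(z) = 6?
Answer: -180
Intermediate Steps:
O = 86 (O = -2*(-43) = 86)
A = -40 (A = 46 - 1*86 = 46 - 86 = -40)
Z(0)*(A + D) = 6*(-40 + 10) = 6*(-30) = -180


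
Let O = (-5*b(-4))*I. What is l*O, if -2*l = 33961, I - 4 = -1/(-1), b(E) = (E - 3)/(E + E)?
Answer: 5943175/16 ≈ 3.7145e+5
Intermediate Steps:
b(E) = (-3 + E)/(2*E) (b(E) = (-3 + E)/((2*E)) = (-3 + E)*(1/(2*E)) = (-3 + E)/(2*E))
I = 5 (I = 4 - 1/(-1) = 4 - 1*(-1) = 4 + 1 = 5)
O = -175/8 (O = -5*(-3 - 4)/(2*(-4))*5 = -5*(-1)*(-7)/(2*4)*5 = -5*7/8*5 = -35/8*5 = -175/8 ≈ -21.875)
l = -33961/2 (l = -½*33961 = -33961/2 ≈ -16981.)
l*O = -33961/2*(-175/8) = 5943175/16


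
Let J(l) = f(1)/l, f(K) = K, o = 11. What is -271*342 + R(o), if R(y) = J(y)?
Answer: -1019501/11 ≈ -92682.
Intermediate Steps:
J(l) = 1/l
R(y) = 1/y
-271*342 + R(o) = -271*342 + 1/11 = -92682 + 1/11 = -1019501/11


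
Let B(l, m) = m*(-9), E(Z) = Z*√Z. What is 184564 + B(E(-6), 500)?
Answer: 180064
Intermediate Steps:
E(Z) = Z^(3/2)
B(l, m) = -9*m
184564 + B(E(-6), 500) = 184564 - 9*500 = 184564 - 4500 = 180064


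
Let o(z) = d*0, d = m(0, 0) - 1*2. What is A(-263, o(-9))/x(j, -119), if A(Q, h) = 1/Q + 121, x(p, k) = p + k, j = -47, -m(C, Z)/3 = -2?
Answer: -15911/21829 ≈ -0.72889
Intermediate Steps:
m(C, Z) = 6 (m(C, Z) = -3*(-2) = 6)
d = 4 (d = 6 - 1*2 = 6 - 2 = 4)
o(z) = 0 (o(z) = 4*0 = 0)
x(p, k) = k + p
A(Q, h) = 121 + 1/Q
A(-263, o(-9))/x(j, -119) = (121 + 1/(-263))/(-119 - 47) = (121 - 1/263)/(-166) = (31822/263)*(-1/166) = -15911/21829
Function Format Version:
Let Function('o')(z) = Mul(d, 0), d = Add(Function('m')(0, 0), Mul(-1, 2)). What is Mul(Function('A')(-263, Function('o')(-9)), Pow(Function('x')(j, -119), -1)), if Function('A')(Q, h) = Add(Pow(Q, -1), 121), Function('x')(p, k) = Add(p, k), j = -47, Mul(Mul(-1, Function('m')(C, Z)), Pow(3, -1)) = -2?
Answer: Rational(-15911, 21829) ≈ -0.72889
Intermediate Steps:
Function('m')(C, Z) = 6 (Function('m')(C, Z) = Mul(-3, -2) = 6)
d = 4 (d = Add(6, Mul(-1, 2)) = Add(6, -2) = 4)
Function('o')(z) = 0 (Function('o')(z) = Mul(4, 0) = 0)
Function('x')(p, k) = Add(k, p)
Function('A')(Q, h) = Add(121, Pow(Q, -1))
Mul(Function('A')(-263, Function('o')(-9)), Pow(Function('x')(j, -119), -1)) = Mul(Add(121, Pow(-263, -1)), Pow(Add(-119, -47), -1)) = Mul(Add(121, Rational(-1, 263)), Pow(-166, -1)) = Mul(Rational(31822, 263), Rational(-1, 166)) = Rational(-15911, 21829)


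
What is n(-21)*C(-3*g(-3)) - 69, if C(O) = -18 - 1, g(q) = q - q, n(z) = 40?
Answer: -829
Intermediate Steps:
g(q) = 0
C(O) = -19
n(-21)*C(-3*g(-3)) - 69 = 40*(-19) - 69 = -760 - 69 = -829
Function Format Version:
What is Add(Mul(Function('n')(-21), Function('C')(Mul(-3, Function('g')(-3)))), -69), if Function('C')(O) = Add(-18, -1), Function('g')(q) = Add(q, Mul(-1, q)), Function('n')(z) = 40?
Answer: -829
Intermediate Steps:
Function('g')(q) = 0
Function('C')(O) = -19
Add(Mul(Function('n')(-21), Function('C')(Mul(-3, Function('g')(-3)))), -69) = Add(Mul(40, -19), -69) = Add(-760, -69) = -829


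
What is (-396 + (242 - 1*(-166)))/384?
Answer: 1/32 ≈ 0.031250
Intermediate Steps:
(-396 + (242 - 1*(-166)))/384 = (-396 + (242 + 166))/384 = (-396 + 408)/384 = (1/384)*12 = 1/32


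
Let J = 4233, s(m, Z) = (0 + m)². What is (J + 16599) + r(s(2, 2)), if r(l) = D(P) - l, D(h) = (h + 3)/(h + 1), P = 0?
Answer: 20831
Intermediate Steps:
D(h) = (3 + h)/(1 + h)
s(m, Z) = m²
r(l) = 3 - l (r(l) = (3 + 0)/(1 + 0) - l = 3/1 - l = 1*3 - l = 3 - l)
(J + 16599) + r(s(2, 2)) = (4233 + 16599) + (3 - 1*2²) = 20832 + (3 - 1*4) = 20832 + (3 - 4) = 20832 - 1 = 20831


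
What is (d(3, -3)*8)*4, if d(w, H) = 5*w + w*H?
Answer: 192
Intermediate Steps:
d(w, H) = 5*w + H*w
(d(3, -3)*8)*4 = ((3*(5 - 3))*8)*4 = ((3*2)*8)*4 = (6*8)*4 = 48*4 = 192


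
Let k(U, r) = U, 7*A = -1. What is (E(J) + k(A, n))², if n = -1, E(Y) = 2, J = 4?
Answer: 169/49 ≈ 3.4490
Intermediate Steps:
A = -⅐ (A = (⅐)*(-1) = -⅐ ≈ -0.14286)
(E(J) + k(A, n))² = (2 - ⅐)² = (13/7)² = 169/49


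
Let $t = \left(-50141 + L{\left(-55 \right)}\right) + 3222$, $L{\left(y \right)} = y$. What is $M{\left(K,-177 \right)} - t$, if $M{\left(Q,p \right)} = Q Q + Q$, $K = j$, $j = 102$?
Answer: $57480$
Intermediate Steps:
$K = 102$
$M{\left(Q,p \right)} = Q + Q^{2}$ ($M{\left(Q,p \right)} = Q^{2} + Q = Q + Q^{2}$)
$t = -46974$ ($t = \left(-50141 - 55\right) + 3222 = -50196 + 3222 = -46974$)
$M{\left(K,-177 \right)} - t = 102 \left(1 + 102\right) - -46974 = 102 \cdot 103 + 46974 = 10506 + 46974 = 57480$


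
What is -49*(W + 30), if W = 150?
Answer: -8820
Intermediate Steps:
-49*(W + 30) = -49*(150 + 30) = -49*180 = -8820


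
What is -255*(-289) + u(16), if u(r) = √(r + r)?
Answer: 73695 + 4*√2 ≈ 73701.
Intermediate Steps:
u(r) = √2*√r (u(r) = √(2*r) = √2*√r)
-255*(-289) + u(16) = -255*(-289) + √2*√16 = 73695 + √2*4 = 73695 + 4*√2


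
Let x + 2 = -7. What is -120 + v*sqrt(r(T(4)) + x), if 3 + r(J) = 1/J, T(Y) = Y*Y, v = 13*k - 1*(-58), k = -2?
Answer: -120 + 8*I*sqrt(191) ≈ -120.0 + 110.56*I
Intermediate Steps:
x = -9 (x = -2 - 7 = -9)
v = 32 (v = 13*(-2) - 1*(-58) = -26 + 58 = 32)
T(Y) = Y**2
r(J) = -3 + 1/J
-120 + v*sqrt(r(T(4)) + x) = -120 + 32*sqrt((-3 + 1/(4**2)) - 9) = -120 + 32*sqrt((-3 + 1/16) - 9) = -120 + 32*sqrt(-47/16 - 9) = -120 + 32*sqrt(-191/16) = -120 + 32*(I*sqrt(191)/4) = -120 + 8*I*sqrt(191)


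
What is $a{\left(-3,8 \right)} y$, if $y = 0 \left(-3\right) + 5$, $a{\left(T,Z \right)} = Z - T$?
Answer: $55$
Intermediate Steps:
$y = 5$ ($y = 0 + 5 = 5$)
$a{\left(-3,8 \right)} y = \left(8 - -3\right) 5 = \left(8 + 3\right) 5 = 11 \cdot 5 = 55$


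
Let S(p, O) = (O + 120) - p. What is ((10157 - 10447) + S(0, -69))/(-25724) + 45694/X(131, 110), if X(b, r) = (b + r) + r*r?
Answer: 1178381955/317459884 ≈ 3.7119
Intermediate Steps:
X(b, r) = b + r + r² (X(b, r) = (b + r) + r² = b + r + r²)
S(p, O) = 120 + O - p (S(p, O) = (120 + O) - p = 120 + O - p)
((10157 - 10447) + S(0, -69))/(-25724) + 45694/X(131, 110) = ((10157 - 10447) + (120 - 69 - 1*0))/(-25724) + 45694/(131 + 110 + 110²) = (-290 + (120 - 69 + 0))*(-1/25724) + 45694/(131 + 110 + 12100) = (-290 + 51)*(-1/25724) + 45694/12341 = -239*(-1/25724) + 45694*(1/12341) = 239/25724 + 45694/12341 = 1178381955/317459884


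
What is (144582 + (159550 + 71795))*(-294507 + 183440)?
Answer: -41753084109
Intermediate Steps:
(144582 + (159550 + 71795))*(-294507 + 183440) = (144582 + 231345)*(-111067) = 375927*(-111067) = -41753084109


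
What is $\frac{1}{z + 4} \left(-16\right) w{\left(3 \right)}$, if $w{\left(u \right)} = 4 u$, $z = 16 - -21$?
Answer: $- \frac{192}{41} \approx -4.6829$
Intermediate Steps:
$z = 37$ ($z = 16 + 21 = 37$)
$\frac{1}{z + 4} \left(-16\right) w{\left(3 \right)} = \frac{1}{37 + 4} \left(-16\right) 4 \cdot 3 = \frac{1}{41} \left(-16\right) 12 = \left(- \frac{16}{41}\right) 12 = - \frac{192}{41}$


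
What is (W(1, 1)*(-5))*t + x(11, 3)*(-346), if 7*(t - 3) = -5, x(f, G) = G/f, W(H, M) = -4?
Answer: -3746/77 ≈ -48.649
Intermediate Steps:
t = 16/7 (t = 3 + (⅐)*(-5) = 3 - 5/7 = 16/7 ≈ 2.2857)
(W(1, 1)*(-5))*t + x(11, 3)*(-346) = -4*(-5)*(16/7) + (3/11)*(-346) = 20*(16/7) + (3*(1/11))*(-346) = 320/7 + (3/11)*(-346) = 320/7 - 1038/11 = -3746/77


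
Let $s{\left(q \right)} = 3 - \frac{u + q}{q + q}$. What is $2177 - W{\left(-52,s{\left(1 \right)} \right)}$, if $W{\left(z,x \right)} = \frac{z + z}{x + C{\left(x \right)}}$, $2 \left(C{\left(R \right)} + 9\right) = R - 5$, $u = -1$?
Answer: $\frac{15135}{7} \approx 2162.1$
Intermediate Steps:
$C{\left(R \right)} = - \frac{23}{2} + \frac{R}{2}$ ($C{\left(R \right)} = -9 + \frac{R - 5}{2} = -9 + \frac{-5 + R}{2} = -9 + \left(- \frac{5}{2} + \frac{R}{2}\right) = - \frac{23}{2} + \frac{R}{2}$)
$s{\left(q \right)} = 3 - \frac{-1 + q}{2 q}$ ($s{\left(q \right)} = 3 - \frac{-1 + q}{q + q} = 3 - \frac{-1 + q}{2 q}$)
$W{\left(z,x \right)} = \frac{2 z}{- \frac{23}{2} + \frac{3 x}{2}}$ ($W{\left(z,x \right)} = \frac{z + z}{x + \left(- \frac{23}{2} + \frac{x}{2}\right)} = \frac{2 z}{- \frac{23}{2} + \frac{3 x}{2}}$)
$2177 - W{\left(-52,s{\left(1 \right)} \right)} = 2177 - 4 \left(-52\right) \frac{1}{-23 + 3 \frac{1 + 5 \cdot 1}{2 \cdot 1}} = 2177 - 4 \left(-52\right) \frac{1}{-23 + 3 \cdot \frac{1}{2} \cdot 1 \left(1 + 5\right)} = 2177 - 4 \left(-52\right) \frac{1}{-23 + 3 \cdot \frac{1}{2} \cdot 1 \cdot 6} = 2177 - 4 \left(-52\right) \frac{1}{-23 + 3 \cdot 3} = 2177 - 4 \left(-52\right) \frac{1}{-23 + 9} = 2177 - 4 \left(-52\right) \frac{1}{-14} = 2177 - 4 \left(-52\right) \left(- \frac{1}{14}\right) = 2177 - \frac{104}{7} = \frac{15135}{7}$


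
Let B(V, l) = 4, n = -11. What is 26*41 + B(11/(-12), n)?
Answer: 1070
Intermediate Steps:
26*41 + B(11/(-12), n) = 26*41 + 4 = 1066 + 4 = 1070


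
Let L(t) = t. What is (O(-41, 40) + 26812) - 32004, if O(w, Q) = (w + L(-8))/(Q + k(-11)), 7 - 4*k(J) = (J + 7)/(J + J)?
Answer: -9529476/1835 ≈ -5193.2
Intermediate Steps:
k(J) = 7/4 - (7 + J)/(8*J) (k(J) = 7/4 - (J + 7)/(4*(J + J)) = 7/4 - (7 + J)/(4*(2*J)) = 7/4 - (7 + J)*1/(2*J)/4 = 7/4 - (7 + J)/(8*J))
O(w, Q) = (-8 + w)/(75/44 + Q) (O(w, Q) = (w - 8)/(Q + (1/8)*(-7 + 13*(-11))/(-11)) = (-8 + w)/(Q + (1/8)*(-1/11)*(-7 - 143)) = (-8 + w)/(Q + (1/8)*(-1/11)*(-150)) = (-8 + w)/(Q + 75/44) = (-8 + w)/(75/44 + Q))
(O(-41, 40) + 26812) - 32004 = (44*(-8 - 41)/(75 + 44*40) + 26812) - 32004 = (44*(-49)/(75 + 1760) + 26812) - 32004 = (44*(-49)/1835 + 26812) - 32004 = (44*(1/1835)*(-49) + 26812) - 32004 = (-2156/1835 + 26812) - 32004 = 49197864/1835 - 32004 = -9529476/1835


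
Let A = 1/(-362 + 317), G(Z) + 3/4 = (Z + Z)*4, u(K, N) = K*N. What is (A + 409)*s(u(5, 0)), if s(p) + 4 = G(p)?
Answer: -87419/45 ≈ -1942.6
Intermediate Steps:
G(Z) = -¾ + 8*Z (G(Z) = -¾ + (Z + Z)*4 = -¾ + (2*Z)*4 = -¾ + 8*Z)
s(p) = -19/4 + 8*p (s(p) = -4 + (-¾ + 8*p) = -19/4 + 8*p)
A = -1/45 (A = 1/(-45) = -1/45 ≈ -0.022222)
(A + 409)*s(u(5, 0)) = (-1/45 + 409)*(-19/4 + 8*(5*0)) = 18404*(-19/4 + 8*0)/45 = 18404*(-19/4 + 0)/45 = (18404/45)*(-19/4) = -87419/45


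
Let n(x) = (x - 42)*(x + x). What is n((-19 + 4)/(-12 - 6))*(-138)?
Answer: 28405/3 ≈ 9468.3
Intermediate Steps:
n(x) = 2*x*(-42 + x) (n(x) = (-42 + x)*(2*x) = 2*x*(-42 + x))
n((-19 + 4)/(-12 - 6))*(-138) = (2*((-19 + 4)/(-12 - 6))*(-42 + (-19 + 4)/(-12 - 6)))*(-138) = (2*(-15/(-18))*(-42 - 15/(-18)))*(-138) = (2*(-15*(-1/18))*(-42 - 15*(-1/18)))*(-138) = (2*(5/6)*(-42 + 5/6))*(-138) = (2*(5/6)*(-247/6))*(-138) = -1235/18*(-138) = 28405/3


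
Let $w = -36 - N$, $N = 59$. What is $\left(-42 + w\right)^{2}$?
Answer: $18769$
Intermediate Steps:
$w = -95$ ($w = -36 - 59 = -95$)
$\left(-42 + w\right)^{2} = \left(-42 - 95\right)^{2} = \left(-137\right)^{2} = 18769$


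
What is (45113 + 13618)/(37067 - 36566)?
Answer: 19577/167 ≈ 117.23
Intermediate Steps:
(45113 + 13618)/(37067 - 36566) = 58731/501 = 58731*(1/501) = 19577/167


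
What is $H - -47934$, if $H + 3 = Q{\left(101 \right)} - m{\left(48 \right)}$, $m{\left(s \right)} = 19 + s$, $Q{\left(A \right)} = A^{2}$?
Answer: $58065$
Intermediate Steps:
$H = 10131$ ($H = -3 + \left(101^{2} - \left(19 + 48\right)\right) = -3 + \left(10201 - 67\right) = -3 + 10134 = 10131$)
$H - -47934 = 10131 - -47934 = 10131 + 47934 = 58065$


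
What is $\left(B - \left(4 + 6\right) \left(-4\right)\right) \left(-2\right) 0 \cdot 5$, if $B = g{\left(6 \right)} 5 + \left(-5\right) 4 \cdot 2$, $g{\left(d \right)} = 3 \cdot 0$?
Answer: $0$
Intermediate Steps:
$g{\left(d \right)} = 0$
$B = -40$ ($B = 0 \cdot 5 + \left(-5\right) 4 \cdot 2 = 0 - 40 = -40$)
$\left(B - \left(4 + 6\right) \left(-4\right)\right) \left(-2\right) 0 \cdot 5 = \left(-40 - \left(4 + 6\right) \left(-4\right)\right) \left(-2\right) 0 \cdot 5 = \left(-40 - 10 \left(-4\right)\right) 0 \cdot 5 = \left(-40 - -40\right) 0 = \left(-40 + 40\right) 0 = 0 \cdot 0 = 0$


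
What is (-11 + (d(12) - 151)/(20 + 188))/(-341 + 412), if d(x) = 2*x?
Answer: -2415/14768 ≈ -0.16353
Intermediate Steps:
(-11 + (d(12) - 151)/(20 + 188))/(-341 + 412) = (-11 + (2*12 - 151)/(20 + 188))/(-341 + 412) = (-11 + (24 - 151)/208)/71 = (-11 - 127*1/208)*(1/71) = (-11 - 127/208)*(1/71) = -2415/208*1/71 = -2415/14768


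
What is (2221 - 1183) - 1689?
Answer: -651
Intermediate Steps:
(2221 - 1183) - 1689 = 1038 - 1689 = -651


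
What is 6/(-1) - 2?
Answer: -8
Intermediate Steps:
6/(-1) - 2 = 6*(-1) - 2 = -6 - 2 = -8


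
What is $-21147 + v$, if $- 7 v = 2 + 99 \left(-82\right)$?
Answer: $- \frac{139913}{7} \approx -19988.0$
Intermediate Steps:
$v = \frac{8116}{7}$ ($v = - \frac{2 + 99 \left(-82\right)}{7} = - \frac{2 - 8118}{7} = \left(- \frac{1}{7}\right) \left(-8116\right) = \frac{8116}{7} \approx 1159.4$)
$-21147 + v = -21147 + \frac{8116}{7} = - \frac{139913}{7}$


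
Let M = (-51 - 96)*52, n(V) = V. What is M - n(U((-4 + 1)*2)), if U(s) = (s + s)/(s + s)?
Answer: -7645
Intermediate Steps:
U(s) = 1 (U(s) = (2*s)/((2*s)) = (2*s)*(1/(2*s)) = 1)
M = -7644 (M = -147*52 = -7644)
M - n(U((-4 + 1)*2)) = -7644 - 1*1 = -7644 - 1 = -7645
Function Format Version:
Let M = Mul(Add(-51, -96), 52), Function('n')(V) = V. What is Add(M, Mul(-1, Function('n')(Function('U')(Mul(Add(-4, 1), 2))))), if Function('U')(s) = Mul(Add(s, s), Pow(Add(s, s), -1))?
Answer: -7645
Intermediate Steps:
Function('U')(s) = 1 (Function('U')(s) = Mul(Mul(2, s), Pow(Mul(2, s), -1)) = Mul(Mul(2, s), Mul(Rational(1, 2), Pow(s, -1))) = 1)
M = -7644 (M = Mul(-147, 52) = -7644)
Add(M, Mul(-1, Function('n')(Function('U')(Mul(Add(-4, 1), 2))))) = Add(-7644, Mul(-1, 1)) = Add(-7644, -1) = -7645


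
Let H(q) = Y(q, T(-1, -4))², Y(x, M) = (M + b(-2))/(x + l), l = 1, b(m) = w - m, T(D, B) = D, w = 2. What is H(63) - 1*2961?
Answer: -12128247/4096 ≈ -2961.0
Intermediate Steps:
b(m) = 2 - m
Y(x, M) = (4 + M)/(1 + x) (Y(x, M) = (M + (2 - 1*(-2)))/(x + 1) = (M + (2 + 2))/(1 + x) = (M + 4)/(1 + x) = (4 + M)/(1 + x))
H(q) = 9/(1 + q)² (H(q) = ((4 - 1)/(1 + q))² = (3/(1 + q))² = 9/(1 + q)²)
H(63) - 1*2961 = 9/(1 + 63)² - 1*2961 = 9/64² - 2961 = 9*(1/4096) - 2961 = 9/4096 - 2961 = -12128247/4096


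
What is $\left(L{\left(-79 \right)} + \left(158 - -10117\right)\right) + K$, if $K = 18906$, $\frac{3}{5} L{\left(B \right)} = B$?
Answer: $\frac{87148}{3} \approx 29049.0$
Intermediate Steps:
$L{\left(B \right)} = \frac{5 B}{3}$
$\left(L{\left(-79 \right)} + \left(158 - -10117\right)\right) + K = \left(\frac{5}{3} \left(-79\right) + \left(158 - -10117\right)\right) + 18906 = \left(- \frac{395}{3} + \left(158 + 10117\right)\right) + 18906 = \left(- \frac{395}{3} + 10275\right) + 18906 = \frac{30430}{3} + 18906 = \frac{87148}{3}$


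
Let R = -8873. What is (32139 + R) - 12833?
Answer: 10433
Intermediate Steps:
(32139 + R) - 12833 = (32139 - 8873) - 12833 = 23266 - 12833 = 10433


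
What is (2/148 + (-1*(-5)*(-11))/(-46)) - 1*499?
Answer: -423620/851 ≈ -497.79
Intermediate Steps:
(2/148 + (-1*(-5)*(-11))/(-46)) - 1*499 = (2*(1/148) + (5*(-11))*(-1/46)) - 499 = (1/74 - 55*(-1/46)) - 499 = (1/74 + 55/46) - 499 = 1029/851 - 499 = -423620/851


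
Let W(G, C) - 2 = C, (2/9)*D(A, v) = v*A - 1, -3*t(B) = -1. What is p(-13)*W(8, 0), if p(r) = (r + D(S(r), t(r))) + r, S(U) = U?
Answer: -100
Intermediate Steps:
t(B) = ⅓ (t(B) = -⅓*(-1) = ⅓)
D(A, v) = -9/2 + 9*A*v/2 (D(A, v) = 9*(v*A - 1)/2 = 9*(A*v - 1)/2 = 9*(-1 + A*v)/2 = -9/2 + 9*A*v/2)
W(G, C) = 2 + C
p(r) = -9/2 + 7*r/2 (p(r) = (r + (-9/2 + (9/2)*r*(⅓))) + r = (r + (-9/2 + 3*r/2)) + r = (-9/2 + 5*r/2) + r = -9/2 + 7*r/2)
p(-13)*W(8, 0) = (-9/2 + (7/2)*(-13))*(2 + 0) = (-9/2 - 91/2)*2 = -50*2 = -100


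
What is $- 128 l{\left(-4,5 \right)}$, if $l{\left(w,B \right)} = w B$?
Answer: $2560$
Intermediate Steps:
$l{\left(w,B \right)} = B w$
$- 128 l{\left(-4,5 \right)} = - 128 \cdot 5 \left(-4\right) = \left(-128\right) \left(-20\right) = 2560$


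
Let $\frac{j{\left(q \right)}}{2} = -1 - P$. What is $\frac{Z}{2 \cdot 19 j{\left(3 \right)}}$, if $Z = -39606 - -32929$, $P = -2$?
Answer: $- \frac{6677}{76} \approx -87.855$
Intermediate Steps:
$j{\left(q \right)} = 2$ ($j{\left(q \right)} = 2 \left(-1 - -2\right) = 2 \left(-1 + 2\right) = 2 \cdot 1 = 2$)
$Z = -6677$ ($Z = -39606 + 32929 = -6677$)
$\frac{Z}{2 \cdot 19 j{\left(3 \right)}} = - \frac{6677}{2 \cdot 19 \cdot 2} = - \frac{6677}{38 \cdot 2} = - \frac{6677}{76}$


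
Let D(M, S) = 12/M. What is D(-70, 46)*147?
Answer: -126/5 ≈ -25.200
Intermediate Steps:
D(-70, 46)*147 = (12/(-70))*147 = (12*(-1/70))*147 = -6/35*147 = -126/5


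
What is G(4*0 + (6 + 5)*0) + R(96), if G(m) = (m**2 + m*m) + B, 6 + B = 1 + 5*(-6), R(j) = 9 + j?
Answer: 70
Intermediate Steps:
B = -35 (B = -6 + (1 + 5*(-6)) = -6 + (1 - 30) = -6 - 29 = -35)
G(m) = -35 + 2*m**2 (G(m) = (m**2 + m*m) - 35 = (m**2 + m**2) - 35 = 2*m**2 - 35 = -35 + 2*m**2)
G(4*0 + (6 + 5)*0) + R(96) = (-35 + 2*(4*0 + (6 + 5)*0)**2) + (9 + 96) = (-35 + 2*(0 + 11*0)**2) + 105 = (-35 + 2*(0 + 0)**2) + 105 = (-35 + 2*0**2) + 105 = (-35 + 2*0) + 105 = (-35 + 0) + 105 = -35 + 105 = 70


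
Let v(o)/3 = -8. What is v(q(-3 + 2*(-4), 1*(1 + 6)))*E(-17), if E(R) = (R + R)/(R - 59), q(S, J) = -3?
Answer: -204/19 ≈ -10.737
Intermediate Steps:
v(o) = -24 (v(o) = 3*(-8) = -24)
E(R) = 2*R/(-59 + R) (E(R) = (2*R)/(-59 + R) = 2*R/(-59 + R))
v(q(-3 + 2*(-4), 1*(1 + 6)))*E(-17) = -48*(-17)/(-59 - 17) = -48*(-17)/(-76) = -48*(-17)*(-1)/76 = -24*17/38 = -204/19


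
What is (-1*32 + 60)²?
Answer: 784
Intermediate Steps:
(-1*32 + 60)² = (-32 + 60)² = 28² = 784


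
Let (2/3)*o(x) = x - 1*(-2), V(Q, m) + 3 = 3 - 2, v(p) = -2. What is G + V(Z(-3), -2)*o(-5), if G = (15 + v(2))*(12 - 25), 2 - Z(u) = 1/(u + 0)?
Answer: -160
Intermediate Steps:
Z(u) = 2 - 1/u (Z(u) = 2 - 1/(u + 0) = 2 - 1/u)
V(Q, m) = -2 (V(Q, m) = -3 + (3 - 2) = -3 + 1 = -2)
o(x) = 3 + 3*x/2 (o(x) = 3*(x - 1*(-2))/2 = 3*(x + 2)/2 = 3*(2 + x)/2 = 3 + 3*x/2)
G = -169 (G = (15 - 2)*(12 - 25) = 13*(-13) = -169)
G + V(Z(-3), -2)*o(-5) = -169 - 2*(3 + (3/2)*(-5)) = -169 - 2*(3 - 15/2) = -169 - 2*(-9/2) = -169 + 9 = -160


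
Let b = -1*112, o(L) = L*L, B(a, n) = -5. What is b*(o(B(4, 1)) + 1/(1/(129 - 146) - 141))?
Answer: -3356248/1199 ≈ -2799.2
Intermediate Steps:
o(L) = L**2
b = -112
b*(o(B(4, 1)) + 1/(1/(129 - 146) - 141)) = -112*((-5)**2 + 1/(1/(129 - 146) - 141)) = -112*(25 + 1/(1/(-17) - 141)) = -112*(25 + 1/(-1/17 - 141)) = -112*(25 + 1/(-2398/17)) = -112*(25 - 17/2398) = -112*59933/2398 = -3356248/1199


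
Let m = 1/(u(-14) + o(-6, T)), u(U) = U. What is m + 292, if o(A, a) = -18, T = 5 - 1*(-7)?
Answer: 9343/32 ≈ 291.97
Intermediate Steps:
T = 12 (T = 5 + 7 = 12)
m = -1/32 (m = 1/(-14 - 18) = 1/(-32) = -1/32 ≈ -0.031250)
m + 292 = -1/32 + 292 = 9343/32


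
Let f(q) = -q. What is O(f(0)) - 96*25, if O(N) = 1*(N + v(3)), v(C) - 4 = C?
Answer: -2393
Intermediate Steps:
v(C) = 4 + C
O(N) = 7 + N (O(N) = 1*(N + (4 + 3)) = 1*(N + 7) = 1*(7 + N) = 7 + N)
O(f(0)) - 96*25 = (7 - 1*0) - 96*25 = (7 + 0) - 2400 = 7 - 2400 = -2393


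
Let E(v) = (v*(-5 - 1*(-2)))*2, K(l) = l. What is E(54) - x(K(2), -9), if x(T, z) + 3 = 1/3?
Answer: -964/3 ≈ -321.33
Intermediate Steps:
E(v) = -6*v (E(v) = (v*(-5 + 2))*2 = (v*(-3))*2 = -3*v*2 = -6*v)
x(T, z) = -8/3 (x(T, z) = -3 + 1/3 = -3 + ⅓ = -8/3)
E(54) - x(K(2), -9) = -6*54 - 1*(-8/3) = -324 + 8/3 = -964/3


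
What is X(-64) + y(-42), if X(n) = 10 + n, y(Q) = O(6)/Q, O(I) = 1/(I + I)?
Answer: -27217/504 ≈ -54.002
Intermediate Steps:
O(I) = 1/(2*I)
y(Q) = 1/(12*Q) (y(Q) = ((½)/6)/Q = ((½)*(⅙))/Q = 1/(12*Q))
X(-64) + y(-42) = (10 - 64) + (1/12)/(-42) = -54 + (1/12)*(-1/42) = -54 - 1/504 = -27217/504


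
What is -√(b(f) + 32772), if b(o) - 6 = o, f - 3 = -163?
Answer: -√32618 ≈ -180.60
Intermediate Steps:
f = -160 (f = 3 - 163 = -160)
b(o) = 6 + o
-√(b(f) + 32772) = -√((6 - 160) + 32772) = -√(-154 + 32772) = -√32618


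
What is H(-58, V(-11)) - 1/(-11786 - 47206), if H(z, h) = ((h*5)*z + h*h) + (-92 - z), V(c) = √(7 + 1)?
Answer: -1533791/58992 - 580*√2 ≈ -846.24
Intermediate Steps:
V(c) = 2*√2 (V(c) = √8 = 2*√2)
H(z, h) = -92 + h² - z + 5*h*z (H(z, h) = ((5*h)*z + h²) + (-92 - z) = (5*h*z + h²) + (-92 - z) = (h² + 5*h*z) + (-92 - z) = -92 + h² - z + 5*h*z)
H(-58, V(-11)) - 1/(-11786 - 47206) = (-92 + (2*√2)² - 1*(-58) + 5*(2*√2)*(-58)) - 1/(-11786 - 47206) = (-92 + 8 + 58 - 580*√2) - 1/(-58992) = (-26 - 580*√2) - 1*(-1/58992) = (-26 - 580*√2) + 1/58992 = -1533791/58992 - 580*√2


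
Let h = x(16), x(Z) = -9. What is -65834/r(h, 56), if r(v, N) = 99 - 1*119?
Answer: 32917/10 ≈ 3291.7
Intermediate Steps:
h = -9
r(v, N) = -20 (r(v, N) = 99 - 119 = -20)
-65834/r(h, 56) = -65834/(-20) = -65834*(-1/20) = 32917/10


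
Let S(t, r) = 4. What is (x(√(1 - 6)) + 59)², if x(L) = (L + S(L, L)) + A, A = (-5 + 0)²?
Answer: (88 + I*√5)² ≈ 7739.0 + 393.55*I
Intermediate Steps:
A = 25 (A = (-5)² = 25)
x(L) = 29 + L (x(L) = (L + 4) + 25 = (4 + L) + 25 = 29 + L)
(x(√(1 - 6)) + 59)² = ((29 + √(1 - 6)) + 59)² = ((29 + √(-5)) + 59)² = ((29 + I*√5) + 59)² = (88 + I*√5)²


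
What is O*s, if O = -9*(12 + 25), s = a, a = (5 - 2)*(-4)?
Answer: 3996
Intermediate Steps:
a = -12 (a = 3*(-4) = -12)
s = -12
O = -333 (O = -9*37 = -333)
O*s = -333*(-12) = 3996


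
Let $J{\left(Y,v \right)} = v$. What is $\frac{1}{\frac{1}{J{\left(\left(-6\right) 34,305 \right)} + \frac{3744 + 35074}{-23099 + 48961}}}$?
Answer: $\frac{3963364}{12931} \approx 306.5$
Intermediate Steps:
$\frac{1}{\frac{1}{J{\left(\left(-6\right) 34,305 \right)} + \frac{3744 + 35074}{-23099 + 48961}}} = \frac{1}{\frac{1}{305 + \frac{3744 + 35074}{-23099 + 48961}}} = \frac{1}{\frac{1}{305 + \frac{38818}{25862}}} = \frac{1}{\frac{1}{305 + 38818 \cdot \frac{1}{25862}}} = \frac{1}{\frac{1}{305 + \frac{19409}{12931}}} = \frac{1}{\frac{1}{\frac{3963364}{12931}}} = \frac{1}{\frac{12931}{3963364}} = \frac{3963364}{12931}$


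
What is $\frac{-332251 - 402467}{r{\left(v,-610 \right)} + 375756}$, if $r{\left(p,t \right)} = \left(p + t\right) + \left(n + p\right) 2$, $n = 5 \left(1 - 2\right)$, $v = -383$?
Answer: $- \frac{734718}{373987} \approx -1.9646$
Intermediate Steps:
$n = -5$ ($n = 5 \left(-1\right) = -5$)
$r{\left(p,t \right)} = -10 + t + 3 p$ ($r{\left(p,t \right)} = \left(p + t\right) + \left(-5 + p\right) 2 = \left(p + t\right) + \left(-10 + 2 p\right) = -10 + t + 3 p$)
$\frac{-332251 - 402467}{r{\left(v,-610 \right)} + 375756} = \frac{-332251 - 402467}{\left(-10 - 610 + 3 \left(-383\right)\right) + 375756} = - \frac{734718}{\left(-10 - 610 - 1149\right) + 375756} = - \frac{734718}{-1769 + 375756} = - \frac{734718}{373987}$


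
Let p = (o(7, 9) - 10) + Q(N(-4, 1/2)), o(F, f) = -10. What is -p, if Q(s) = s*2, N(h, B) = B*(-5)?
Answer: 25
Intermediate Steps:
N(h, B) = -5*B
Q(s) = 2*s
p = -25 (p = (-10 - 10) + 2*(-5/2) = -20 + 2*(-5*½) = -20 + 2*(-5/2) = -20 - 5 = -25)
-p = -1*(-25) = 25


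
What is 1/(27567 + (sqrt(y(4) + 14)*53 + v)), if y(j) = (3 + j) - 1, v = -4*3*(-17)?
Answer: 27771/771172261 - 106*sqrt(5)/771172261 ≈ 3.5704e-5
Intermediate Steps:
v = 204 (v = -12*(-17) = 204)
y(j) = 2 + j
1/(27567 + (sqrt(y(4) + 14)*53 + v)) = 1/(27567 + (sqrt((2 + 4) + 14)*53 + 204)) = 1/(27567 + (sqrt(6 + 14)*53 + 204)) = 1/(27567 + (sqrt(20)*53 + 204)) = 1/(27567 + ((2*sqrt(5))*53 + 204)) = 1/(27567 + (106*sqrt(5) + 204)) = 1/(27567 + (204 + 106*sqrt(5))) = 1/(27771 + 106*sqrt(5))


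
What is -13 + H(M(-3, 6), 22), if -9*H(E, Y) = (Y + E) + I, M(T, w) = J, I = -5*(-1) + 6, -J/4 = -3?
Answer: -18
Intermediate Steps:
J = 12 (J = -4*(-3) = 12)
I = 11 (I = 5 + 6 = 11)
M(T, w) = 12
H(E, Y) = -11/9 - E/9 - Y/9 (H(E, Y) = -((Y + E) + 11)/9 = -((E + Y) + 11)/9 = -(11 + E + Y)/9 = -11/9 - E/9 - Y/9)
-13 + H(M(-3, 6), 22) = -13 + (-11/9 - 1/9*12 - 1/9*22) = -13 + (-11/9 - 4/3 - 22/9) = -13 - 5 = -18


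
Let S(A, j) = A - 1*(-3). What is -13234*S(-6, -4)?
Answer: 39702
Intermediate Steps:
S(A, j) = 3 + A (S(A, j) = A + 3 = 3 + A)
-13234*S(-6, -4) = -13234*(3 - 6) = -13234*(-3) = 39702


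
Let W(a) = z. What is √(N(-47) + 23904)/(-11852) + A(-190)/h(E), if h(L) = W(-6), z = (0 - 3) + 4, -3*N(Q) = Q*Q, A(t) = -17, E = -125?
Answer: -17 - √208509/35556 ≈ -17.013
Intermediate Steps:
N(Q) = -Q²/3 (N(Q) = -Q*Q/3 = -Q²/3)
z = 1 (z = -3 + 4 = 1)
W(a) = 1
h(L) = 1
√(N(-47) + 23904)/(-11852) + A(-190)/h(E) = √(-⅓*(-47)² + 23904)/(-11852) - 17/1 = √(-⅓*2209 + 23904)*(-1/11852) - 17*1 = √(-2209/3 + 23904)*(-1/11852) - 17 = √(69503/3)*(-1/11852) - 17 = (√208509/3)*(-1/11852) - 17 = -√208509/35556 - 17 = -17 - √208509/35556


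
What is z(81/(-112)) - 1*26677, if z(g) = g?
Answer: -2987905/112 ≈ -26678.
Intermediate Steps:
z(81/(-112)) - 1*26677 = 81/(-112) - 1*26677 = 81*(-1/112) - 26677 = -81/112 - 26677 = -2987905/112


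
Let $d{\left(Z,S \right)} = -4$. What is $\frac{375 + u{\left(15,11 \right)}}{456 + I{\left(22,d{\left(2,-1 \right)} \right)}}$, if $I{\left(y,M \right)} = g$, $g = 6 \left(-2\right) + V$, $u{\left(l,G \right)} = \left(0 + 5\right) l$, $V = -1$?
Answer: $\frac{450}{443} \approx 1.0158$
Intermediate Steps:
$u{\left(l,G \right)} = 5 l$
$g = -13$ ($g = 6 \left(-2\right) - 1 = -12 - 1 = -13$)
$I{\left(y,M \right)} = -13$
$\frac{375 + u{\left(15,11 \right)}}{456 + I{\left(22,d{\left(2,-1 \right)} \right)}} = \frac{375 + 5 \cdot 15}{456 - 13} = \frac{375 + 75}{443} = 450 \cdot \frac{1}{443} = \frac{450}{443}$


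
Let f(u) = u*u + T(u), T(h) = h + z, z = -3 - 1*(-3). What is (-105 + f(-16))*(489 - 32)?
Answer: 61695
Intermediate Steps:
z = 0 (z = -3 + 3 = 0)
T(h) = h (T(h) = h + 0 = h)
f(u) = u + u**2 (f(u) = u*u + u = u**2 + u = u + u**2)
(-105 + f(-16))*(489 - 32) = (-105 - 16*(1 - 16))*(489 - 32) = (-105 - 16*(-15))*457 = (-105 + 240)*457 = 135*457 = 61695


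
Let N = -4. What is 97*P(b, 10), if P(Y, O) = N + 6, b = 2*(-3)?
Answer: 194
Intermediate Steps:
b = -6
P(Y, O) = 2 (P(Y, O) = -4 + 6 = 2)
97*P(b, 10) = 97*2 = 194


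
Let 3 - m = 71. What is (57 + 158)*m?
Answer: -14620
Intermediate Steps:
m = -68 (m = 3 - 1*71 = 3 - 71 = -68)
(57 + 158)*m = (57 + 158)*(-68) = 215*(-68) = -14620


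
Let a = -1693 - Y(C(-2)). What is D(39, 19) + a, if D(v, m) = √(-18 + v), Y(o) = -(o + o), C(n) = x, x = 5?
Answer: -1683 + √21 ≈ -1678.4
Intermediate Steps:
C(n) = 5
Y(o) = -2*o
a = -1683 (a = -1693 - (-2)*5 = -1693 - 1*(-10) = -1693 + 10 = -1683)
D(39, 19) + a = √(-18 + 39) - 1683 = √21 - 1683 = -1683 + √21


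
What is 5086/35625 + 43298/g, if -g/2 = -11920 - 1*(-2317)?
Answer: 273362161/114035625 ≈ 2.3972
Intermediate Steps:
g = 19206 (g = -2*(-11920 - 1*(-2317)) = -2*(-11920 + 2317) = -2*(-9603) = 19206)
5086/35625 + 43298/g = 5086/35625 + 43298/19206 = 5086*(1/35625) + 43298*(1/19206) = 5086/35625 + 21649/9603 = 273362161/114035625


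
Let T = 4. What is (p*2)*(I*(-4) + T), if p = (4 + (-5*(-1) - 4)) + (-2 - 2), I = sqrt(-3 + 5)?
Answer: 8 - 8*sqrt(2) ≈ -3.3137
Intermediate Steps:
I = sqrt(2) ≈ 1.4142
p = 1 (p = (4 + (5 - 4)) - 4 = (4 + 1) - 4 = 5 - 4 = 1)
(p*2)*(I*(-4) + T) = (1*2)*(sqrt(2)*(-4) + 4) = 2*(-4*sqrt(2) + 4) = 2*(4 - 4*sqrt(2)) = 8 - 8*sqrt(2)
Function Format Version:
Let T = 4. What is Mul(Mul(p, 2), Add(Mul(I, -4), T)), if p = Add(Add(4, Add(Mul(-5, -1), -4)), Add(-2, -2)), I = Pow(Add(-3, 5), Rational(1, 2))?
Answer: Add(8, Mul(-8, Pow(2, Rational(1, 2)))) ≈ -3.3137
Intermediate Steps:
I = Pow(2, Rational(1, 2)) ≈ 1.4142
p = 1 (p = Add(Add(4, Add(5, -4)), -4) = Add(Add(4, 1), -4) = Add(5, -4) = 1)
Mul(Mul(p, 2), Add(Mul(I, -4), T)) = Mul(Mul(1, 2), Add(Mul(Pow(2, Rational(1, 2)), -4), 4)) = Mul(2, Add(Mul(-4, Pow(2, Rational(1, 2))), 4)) = Mul(2, Add(4, Mul(-4, Pow(2, Rational(1, 2))))) = Add(8, Mul(-8, Pow(2, Rational(1, 2))))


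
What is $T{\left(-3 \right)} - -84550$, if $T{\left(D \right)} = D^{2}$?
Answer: $84559$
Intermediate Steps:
$T{\left(-3 \right)} - -84550 = \left(-3\right)^{2} - -84550 = 9 + 84550 = 84559$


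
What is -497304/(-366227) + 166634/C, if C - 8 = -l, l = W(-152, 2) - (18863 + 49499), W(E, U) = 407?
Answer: 94824141670/24889885601 ≈ 3.8097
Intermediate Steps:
l = -67955 (l = 407 - (18863 + 49499) = 407 - 1*68362 = 407 - 68362 = -67955)
C = 67963 (C = 8 - 1*(-67955) = 8 + 67955 = 67963)
-497304/(-366227) + 166634/C = -497304/(-366227) + 166634/67963 = -497304*(-1/366227) + 166634*(1/67963) = 497304/366227 + 166634/67963 = 94824141670/24889885601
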